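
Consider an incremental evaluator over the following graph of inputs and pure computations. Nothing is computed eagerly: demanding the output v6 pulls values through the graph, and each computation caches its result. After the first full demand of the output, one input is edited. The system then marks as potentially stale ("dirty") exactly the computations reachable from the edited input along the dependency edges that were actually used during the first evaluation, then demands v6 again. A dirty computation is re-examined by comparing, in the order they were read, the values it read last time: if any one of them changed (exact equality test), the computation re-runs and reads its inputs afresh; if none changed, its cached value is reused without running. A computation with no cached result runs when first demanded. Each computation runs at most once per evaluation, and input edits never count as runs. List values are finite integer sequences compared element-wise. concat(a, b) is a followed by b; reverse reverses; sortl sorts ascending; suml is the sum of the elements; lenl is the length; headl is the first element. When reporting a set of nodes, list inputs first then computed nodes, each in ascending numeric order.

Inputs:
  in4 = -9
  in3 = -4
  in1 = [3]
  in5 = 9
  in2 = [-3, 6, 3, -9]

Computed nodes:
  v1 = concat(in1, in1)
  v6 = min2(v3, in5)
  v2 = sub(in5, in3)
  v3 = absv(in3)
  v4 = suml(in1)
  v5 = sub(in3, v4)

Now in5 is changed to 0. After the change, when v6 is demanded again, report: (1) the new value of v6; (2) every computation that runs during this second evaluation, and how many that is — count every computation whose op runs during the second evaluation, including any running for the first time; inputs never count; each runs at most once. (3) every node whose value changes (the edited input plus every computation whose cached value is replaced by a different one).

Initial pass — values computed on the first demand:
  v3 = absv(-4) = 4
  v6 = min2(4, 9) = 4

Second demand — change propagation:
  v6: re-runs because in5 9->0; new result 0.

v6 now evaluates to 0.
Run set: v6 (1 run).
Changed values: in5, v6.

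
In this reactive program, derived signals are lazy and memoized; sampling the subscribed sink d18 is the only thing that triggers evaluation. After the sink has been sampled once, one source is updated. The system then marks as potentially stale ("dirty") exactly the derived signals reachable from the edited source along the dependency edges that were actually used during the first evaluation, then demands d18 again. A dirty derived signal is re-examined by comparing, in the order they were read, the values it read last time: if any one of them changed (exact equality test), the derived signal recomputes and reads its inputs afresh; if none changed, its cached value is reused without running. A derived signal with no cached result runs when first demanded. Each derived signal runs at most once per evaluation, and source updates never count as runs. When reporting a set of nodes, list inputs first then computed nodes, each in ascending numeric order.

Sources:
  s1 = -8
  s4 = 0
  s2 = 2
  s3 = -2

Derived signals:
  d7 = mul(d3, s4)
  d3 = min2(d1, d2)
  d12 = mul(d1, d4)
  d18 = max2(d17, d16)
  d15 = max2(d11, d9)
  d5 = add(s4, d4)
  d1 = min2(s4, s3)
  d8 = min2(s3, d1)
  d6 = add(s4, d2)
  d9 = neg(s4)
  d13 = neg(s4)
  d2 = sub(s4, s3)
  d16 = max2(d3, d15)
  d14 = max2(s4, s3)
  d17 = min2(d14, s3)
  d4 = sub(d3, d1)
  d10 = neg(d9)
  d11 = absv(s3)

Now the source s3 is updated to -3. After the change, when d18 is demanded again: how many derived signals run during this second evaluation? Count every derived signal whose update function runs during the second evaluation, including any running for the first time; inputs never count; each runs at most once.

9 derived signals run: d1, d2, d3, d11, d14, d15, d16, d17, d18.

First demand of the output computes:
  d1 = min2(0, -2) = -2
  d2 = sub(0, -2) = 2
  d3 = min2(-2, 2) = -2
  d9 = neg(0) = 0
  d11 = absv(-2) = 2
  d14 = max2(0, -2) = 0
  d15 = max2(2, 0) = 2
  d16 = max2(-2, 2) = 2
  d17 = min2(0, -2) = -2
  d18 = max2(-2, 2) = 2

After the edit, cleaning proceeds:
  d1: a read changed (s3 -2->-3) — executes, giving -3.
  d2: a read changed (s3 -2->-3) — executes, giving 3.
  d3: a read changed (d1 -2->-3; d2 2->3) — executes, giving -3.
  d11: a read changed (s3 -2->-3) — executes, giving 3.
  d14: a read changed (s3 -2->-3) — executes, giving 0 — identical to its old value.
  d15: a read changed (d11 2->3) — executes, giving 3.
  d16: a read changed (d3 -2->-3; d15 2->3) — executes, giving 3.
  d17: a read changed (s3 -2->-3) — executes, giving -3.
  d18: a read changed (d17 -2->-3; d16 2->3) — executes, giving 3.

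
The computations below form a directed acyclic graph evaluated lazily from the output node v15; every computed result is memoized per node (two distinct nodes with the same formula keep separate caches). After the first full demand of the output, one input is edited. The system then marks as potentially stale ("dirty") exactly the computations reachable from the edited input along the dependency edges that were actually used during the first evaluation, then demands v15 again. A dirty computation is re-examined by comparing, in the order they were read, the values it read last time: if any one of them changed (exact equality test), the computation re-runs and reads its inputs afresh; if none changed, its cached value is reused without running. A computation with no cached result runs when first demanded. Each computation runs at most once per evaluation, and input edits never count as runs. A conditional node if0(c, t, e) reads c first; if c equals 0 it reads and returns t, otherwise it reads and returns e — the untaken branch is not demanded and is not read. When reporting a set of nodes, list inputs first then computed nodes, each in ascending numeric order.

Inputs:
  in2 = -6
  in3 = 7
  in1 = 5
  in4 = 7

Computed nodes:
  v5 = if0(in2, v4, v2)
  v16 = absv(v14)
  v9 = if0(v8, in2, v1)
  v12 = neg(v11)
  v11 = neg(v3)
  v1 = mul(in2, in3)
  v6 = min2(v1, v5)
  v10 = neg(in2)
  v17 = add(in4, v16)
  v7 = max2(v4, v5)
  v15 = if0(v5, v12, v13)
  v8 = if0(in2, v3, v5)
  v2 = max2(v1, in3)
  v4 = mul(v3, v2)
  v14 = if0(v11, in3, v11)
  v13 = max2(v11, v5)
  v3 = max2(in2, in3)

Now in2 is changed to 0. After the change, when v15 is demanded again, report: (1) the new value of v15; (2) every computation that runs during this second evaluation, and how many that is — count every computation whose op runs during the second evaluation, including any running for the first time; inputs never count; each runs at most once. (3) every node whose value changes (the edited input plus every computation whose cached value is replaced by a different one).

Demanding v15 again yields 49.
7 computations run: v1, v2, v3, v4, v5, v13, v15.
The nodes whose values change: in2, v1, v5, v13, v15.
Note the branch switch — v4 had no cache and runs now for the first time.

First demand of the output computes:
  v1 = mul(-6, 7) = -42
  v2 = max2(-42, 7) = 7
  v3 = max2(-6, 7) = 7
  v5 = if0(in2=-6 -> else branch v2) = 7
  v11 = neg(7) = -7
  v13 = max2(-7, 7) = 7
  v15 = if0(v5=7 -> else branch v13) = 7

After the edit, cleaning proceeds:
  v1: a read changed (in2 -6->0) — executes, giving 0.
  v2: a read changed (v1 -42->0) — executes, giving 7 — identical to its old value.
  v3: a read changed (in2 -6->0) — executes, giving 7 — identical to its old value.
  v4: had never run; runs now, result 49.
  v5: a read changed (in2 -6->0) — executes, giving 49.
  v11: dirty, but its reads are unchanged (v3 unchanged); cached -7 stands.
  v13: a read changed (v5 7->49) — executes, giving 49.
  v15: a read changed (v5 7->49; v13 7->49) — executes, giving 49.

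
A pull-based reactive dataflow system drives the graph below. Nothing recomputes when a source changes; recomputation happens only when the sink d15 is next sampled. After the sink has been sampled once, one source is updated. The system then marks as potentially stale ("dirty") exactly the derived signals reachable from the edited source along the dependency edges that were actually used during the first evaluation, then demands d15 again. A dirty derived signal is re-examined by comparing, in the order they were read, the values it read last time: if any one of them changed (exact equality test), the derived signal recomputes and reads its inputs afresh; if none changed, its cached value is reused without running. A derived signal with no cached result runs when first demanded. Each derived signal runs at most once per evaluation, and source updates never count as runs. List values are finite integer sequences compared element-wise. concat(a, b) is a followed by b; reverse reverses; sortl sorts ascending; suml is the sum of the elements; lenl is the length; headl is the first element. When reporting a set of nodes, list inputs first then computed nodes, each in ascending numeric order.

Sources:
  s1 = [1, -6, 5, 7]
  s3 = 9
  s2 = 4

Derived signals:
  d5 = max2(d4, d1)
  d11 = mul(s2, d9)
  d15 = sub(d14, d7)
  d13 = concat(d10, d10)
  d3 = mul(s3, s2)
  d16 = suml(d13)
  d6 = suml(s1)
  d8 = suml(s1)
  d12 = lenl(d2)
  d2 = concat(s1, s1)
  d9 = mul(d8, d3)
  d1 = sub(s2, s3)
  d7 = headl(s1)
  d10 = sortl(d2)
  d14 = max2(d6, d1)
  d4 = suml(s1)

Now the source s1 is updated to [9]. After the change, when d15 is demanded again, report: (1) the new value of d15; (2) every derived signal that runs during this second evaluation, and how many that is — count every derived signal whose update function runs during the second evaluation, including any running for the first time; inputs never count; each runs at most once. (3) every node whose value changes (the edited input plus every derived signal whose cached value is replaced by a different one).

New value of d15: 0.
Derived signals that run: d6, d7, d14, d15 — 4 in total.
Values that change: s1, d6, d7, d14, d15.

First evaluation (everything demanded from the output):
  d1 = sub(4, 9) = -5
  d6 = suml([1, -6, 5, 7]) = 7
  d7 = headl([1, -6, 5, 7]) = 1
  d14 = max2(7, -5) = 7
  d15 = sub(7, 1) = 6

Propagation after the edit:
  d6: runs — s1 [1, -6, 5, 7]->[9]; result 9.
  d7: runs — s1 [1, -6, 5, 7]->[9]; result 9.
  d14: runs — d6 7->9; result 9.
  d15: runs — d14 7->9; d7 1->9; result 0.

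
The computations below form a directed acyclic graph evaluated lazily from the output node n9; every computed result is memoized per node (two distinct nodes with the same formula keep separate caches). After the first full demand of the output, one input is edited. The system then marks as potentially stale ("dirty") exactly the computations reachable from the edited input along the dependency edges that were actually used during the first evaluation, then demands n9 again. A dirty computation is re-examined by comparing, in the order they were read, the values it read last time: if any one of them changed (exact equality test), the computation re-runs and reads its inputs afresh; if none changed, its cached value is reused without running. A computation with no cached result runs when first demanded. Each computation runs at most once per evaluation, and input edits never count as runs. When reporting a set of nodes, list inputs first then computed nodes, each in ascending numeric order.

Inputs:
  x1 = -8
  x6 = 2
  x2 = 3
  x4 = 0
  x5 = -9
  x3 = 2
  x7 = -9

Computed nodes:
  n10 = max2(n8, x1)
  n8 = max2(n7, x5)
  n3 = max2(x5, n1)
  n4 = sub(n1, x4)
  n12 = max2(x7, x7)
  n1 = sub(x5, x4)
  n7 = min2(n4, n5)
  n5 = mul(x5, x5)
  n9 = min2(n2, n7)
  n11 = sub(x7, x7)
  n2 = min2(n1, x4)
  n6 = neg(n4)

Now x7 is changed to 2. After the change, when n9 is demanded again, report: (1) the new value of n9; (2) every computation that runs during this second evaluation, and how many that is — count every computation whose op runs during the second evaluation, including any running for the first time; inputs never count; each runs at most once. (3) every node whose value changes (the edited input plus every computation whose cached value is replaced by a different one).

First demand of the output computes:
  n1 = sub(-9, 0) = -9
  n2 = min2(-9, 0) = -9
  n4 = sub(-9, 0) = -9
  n5 = mul(-9, -9) = 81
  n7 = min2(-9, 81) = -9
  n9 = min2(-9, -9) = -9

After the edit, cleaning proceeds:
  x7 only reaches undemanded nodes; the second demand re-runs nothing.

Note the shortcut — x7 feeds only undemanded nodes, so no recomputation happens.

Demanding n9 again yields -9.
0 computations run: none.
The nodes whose values change: x7.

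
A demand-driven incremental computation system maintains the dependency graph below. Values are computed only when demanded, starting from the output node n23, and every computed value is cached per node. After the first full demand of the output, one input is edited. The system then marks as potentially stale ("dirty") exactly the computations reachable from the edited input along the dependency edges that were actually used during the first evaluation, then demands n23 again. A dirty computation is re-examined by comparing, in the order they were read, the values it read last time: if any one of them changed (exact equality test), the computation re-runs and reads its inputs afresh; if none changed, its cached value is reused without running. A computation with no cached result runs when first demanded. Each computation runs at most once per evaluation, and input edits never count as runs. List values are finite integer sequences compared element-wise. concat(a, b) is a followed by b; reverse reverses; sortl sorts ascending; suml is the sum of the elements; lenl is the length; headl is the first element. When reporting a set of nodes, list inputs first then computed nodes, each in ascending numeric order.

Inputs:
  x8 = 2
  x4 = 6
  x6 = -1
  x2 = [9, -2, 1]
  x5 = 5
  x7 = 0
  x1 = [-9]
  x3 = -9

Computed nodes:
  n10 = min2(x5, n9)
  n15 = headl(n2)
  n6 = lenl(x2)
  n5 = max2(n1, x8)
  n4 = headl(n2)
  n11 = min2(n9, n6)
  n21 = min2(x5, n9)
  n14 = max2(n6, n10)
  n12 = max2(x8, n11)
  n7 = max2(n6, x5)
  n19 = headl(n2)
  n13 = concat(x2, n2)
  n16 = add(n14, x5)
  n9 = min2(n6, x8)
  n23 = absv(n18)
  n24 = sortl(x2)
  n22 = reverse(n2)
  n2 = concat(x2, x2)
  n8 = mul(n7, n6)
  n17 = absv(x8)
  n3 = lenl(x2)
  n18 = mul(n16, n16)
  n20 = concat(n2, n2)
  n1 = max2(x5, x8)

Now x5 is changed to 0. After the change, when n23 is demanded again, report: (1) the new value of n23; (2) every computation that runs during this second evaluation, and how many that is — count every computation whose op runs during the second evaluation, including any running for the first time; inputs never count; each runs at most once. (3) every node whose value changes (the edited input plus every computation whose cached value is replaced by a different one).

New value of n23: 9.
Computations that run: n10, n14, n16, n18, n23 — 5 in total.
Values that change: x5, n10, n16, n18, n23.

First evaluation (everything demanded from the output):
  n6 = lenl([9, -2, 1]) = 3
  n9 = min2(3, 2) = 2
  n10 = min2(5, 2) = 2
  n14 = max2(3, 2) = 3
  n16 = add(3, 5) = 8
  n18 = mul(8, 8) = 64
  n23 = absv(64) = 64

Propagation after the edit:
  n10: runs — x5 5->0; result 0.
  n14: runs — n10 2->0; result 3 (same value as before).
  n16: runs — x5 5->0; result 3.
  n18: runs — n16 8->3; n16 8->3; result 9.
  n23: runs — n18 64->9; result 9.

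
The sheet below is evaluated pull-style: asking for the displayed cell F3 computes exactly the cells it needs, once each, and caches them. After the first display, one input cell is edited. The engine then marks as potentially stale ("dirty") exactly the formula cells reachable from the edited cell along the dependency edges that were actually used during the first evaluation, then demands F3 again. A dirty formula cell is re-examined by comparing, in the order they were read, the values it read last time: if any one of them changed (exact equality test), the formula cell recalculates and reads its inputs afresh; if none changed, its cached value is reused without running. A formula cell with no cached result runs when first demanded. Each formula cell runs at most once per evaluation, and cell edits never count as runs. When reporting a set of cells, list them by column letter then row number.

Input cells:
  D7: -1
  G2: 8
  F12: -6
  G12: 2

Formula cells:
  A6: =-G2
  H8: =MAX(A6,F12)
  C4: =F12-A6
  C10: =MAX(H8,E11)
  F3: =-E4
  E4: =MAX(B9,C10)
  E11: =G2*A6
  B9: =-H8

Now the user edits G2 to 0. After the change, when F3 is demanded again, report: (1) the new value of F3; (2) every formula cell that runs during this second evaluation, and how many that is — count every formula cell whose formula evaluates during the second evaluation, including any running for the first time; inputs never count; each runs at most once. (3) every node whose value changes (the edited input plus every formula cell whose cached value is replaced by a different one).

Demanding F3 again yields 0.
7 formula cells run: A6, B9, C10, E4, E11, F3, H8.
The nodes whose values change: A6, B9, C10, E4, E11, F3, G2, H8.

First demand of the output computes:
  A6 = -(8) = -8
  E11 = 8 * -8 = -64
  H8 = MAX(-8, -6) = -6
  B9 = -(-6) = 6
  C10 = MAX(-6, -64) = -6
  E4 = MAX(6, -6) = 6
  F3 = -(6) = -6

After the edit, cleaning proceeds:
  A6: a read changed (G2 8->0) — executes, giving 0.
  E11: a read changed (G2 8->0; A6 -8->0) — executes, giving 0.
  H8: a read changed (A6 -8->0) — executes, giving 0.
  B9: a read changed (H8 -6->0) — executes, giving 0.
  C10: a read changed (H8 -6->0; E11 -64->0) — executes, giving 0.
  E4: a read changed (B9 6->0; C10 -6->0) — executes, giving 0.
  F3: a read changed (E4 6->0) — executes, giving 0.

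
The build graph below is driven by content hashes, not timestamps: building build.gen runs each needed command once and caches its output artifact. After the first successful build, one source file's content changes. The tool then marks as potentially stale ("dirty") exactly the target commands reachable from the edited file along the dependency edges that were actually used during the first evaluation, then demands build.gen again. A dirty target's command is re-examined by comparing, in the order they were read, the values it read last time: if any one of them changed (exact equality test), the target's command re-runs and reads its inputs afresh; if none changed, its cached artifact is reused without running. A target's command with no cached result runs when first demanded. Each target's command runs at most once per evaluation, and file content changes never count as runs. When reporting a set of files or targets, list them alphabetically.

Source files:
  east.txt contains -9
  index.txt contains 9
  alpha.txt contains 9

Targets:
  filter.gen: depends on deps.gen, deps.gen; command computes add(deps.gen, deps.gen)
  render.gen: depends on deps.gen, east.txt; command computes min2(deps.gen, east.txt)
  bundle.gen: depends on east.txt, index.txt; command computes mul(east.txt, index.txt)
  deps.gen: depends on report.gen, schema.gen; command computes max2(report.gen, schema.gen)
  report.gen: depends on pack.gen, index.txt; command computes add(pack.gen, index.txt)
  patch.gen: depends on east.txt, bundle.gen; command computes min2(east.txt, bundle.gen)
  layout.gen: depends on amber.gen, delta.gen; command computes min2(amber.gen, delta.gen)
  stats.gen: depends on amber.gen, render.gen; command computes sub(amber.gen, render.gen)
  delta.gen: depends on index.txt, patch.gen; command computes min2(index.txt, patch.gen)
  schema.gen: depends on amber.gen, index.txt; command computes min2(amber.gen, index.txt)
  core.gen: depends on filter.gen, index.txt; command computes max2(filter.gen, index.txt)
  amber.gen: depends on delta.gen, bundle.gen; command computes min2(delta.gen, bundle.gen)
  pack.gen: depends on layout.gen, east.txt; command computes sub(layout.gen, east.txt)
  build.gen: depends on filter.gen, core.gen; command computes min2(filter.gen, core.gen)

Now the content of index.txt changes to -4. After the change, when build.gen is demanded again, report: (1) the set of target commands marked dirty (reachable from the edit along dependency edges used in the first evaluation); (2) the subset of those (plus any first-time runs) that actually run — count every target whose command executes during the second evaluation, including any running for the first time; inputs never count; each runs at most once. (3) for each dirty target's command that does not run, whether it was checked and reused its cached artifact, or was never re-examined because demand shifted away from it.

Dirty set: amber.gen, build.gen, bundle.gen, core.gen, delta.gen, deps.gen, filter.gen, layout.gen, pack.gen, patch.gen, report.gen, schema.gen.
Run set: amber.gen, build.gen, bundle.gen, core.gen, delta.gen, deps.gen, filter.gen, layout.gen, pack.gen, patch.gen, report.gen, schema.gen (12 run).
All dirty target commands ended up running.

Initial pass — values computed on the first demand:
  bundle.gen = mul(-9, 9) = -81
  patch.gen = min2(-9, -81) = -81
  delta.gen = min2(9, -81) = -81
  amber.gen = min2(-81, -81) = -81
  layout.gen = min2(-81, -81) = -81
  pack.gen = sub(-81, -9) = -72
  report.gen = add(-72, 9) = -63
  schema.gen = min2(-81, 9) = -81
  deps.gen = max2(-63, -81) = -63
  filter.gen = add(-63, -63) = -126
  core.gen = max2(-126, 9) = 9
  build.gen = min2(-126, 9) = -126

Second demand — change propagation:
  bundle.gen: re-runs because index.txt 9->-4; new result 36.
  patch.gen: re-runs because bundle.gen -81->36; new result -9.
  delta.gen: re-runs because index.txt 9->-4; patch.gen -81->-9; new result -9.
  amber.gen: re-runs because delta.gen -81->-9; bundle.gen -81->36; new result -9.
  layout.gen: re-runs because amber.gen -81->-9; delta.gen -81->-9; new result -9.
  pack.gen: re-runs because layout.gen -81->-9; new result 0.
  report.gen: re-runs because pack.gen -72->0; index.txt 9->-4; new result -4.
  schema.gen: re-runs because amber.gen -81->-9; index.txt 9->-4; new result -9.
  deps.gen: re-runs because report.gen -63->-4; schema.gen -81->-9; new result -4.
  filter.gen: re-runs because deps.gen -63->-4; deps.gen -63->-4; new result -8.
  core.gen: re-runs because filter.gen -126->-8; index.txt 9->-4; new result -4.
  build.gen: re-runs because filter.gen -126->-8; core.gen 9->-4; new result -8.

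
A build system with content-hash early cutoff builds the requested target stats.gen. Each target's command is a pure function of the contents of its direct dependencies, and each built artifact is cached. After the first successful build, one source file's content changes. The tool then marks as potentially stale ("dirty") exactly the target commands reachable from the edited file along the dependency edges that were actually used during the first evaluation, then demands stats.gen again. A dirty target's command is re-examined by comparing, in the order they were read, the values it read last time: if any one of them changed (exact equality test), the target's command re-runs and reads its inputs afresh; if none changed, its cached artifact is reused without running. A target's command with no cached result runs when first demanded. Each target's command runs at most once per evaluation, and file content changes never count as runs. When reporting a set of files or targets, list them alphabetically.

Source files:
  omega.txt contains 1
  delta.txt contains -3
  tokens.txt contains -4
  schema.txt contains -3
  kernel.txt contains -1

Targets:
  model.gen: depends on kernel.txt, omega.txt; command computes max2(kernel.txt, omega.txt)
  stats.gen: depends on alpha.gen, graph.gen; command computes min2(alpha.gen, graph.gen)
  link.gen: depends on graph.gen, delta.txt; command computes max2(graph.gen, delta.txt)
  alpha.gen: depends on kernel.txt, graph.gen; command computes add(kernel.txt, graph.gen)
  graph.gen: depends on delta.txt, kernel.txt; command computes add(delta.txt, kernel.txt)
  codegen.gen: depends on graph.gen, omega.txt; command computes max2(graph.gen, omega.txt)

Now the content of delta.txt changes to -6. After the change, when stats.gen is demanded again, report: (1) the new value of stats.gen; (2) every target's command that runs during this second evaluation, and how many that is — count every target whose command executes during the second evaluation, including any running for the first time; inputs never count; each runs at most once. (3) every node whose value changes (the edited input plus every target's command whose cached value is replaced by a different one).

New value of stats.gen: -8.
Target commands that run: alpha.gen, graph.gen, stats.gen — 3 in total.
Values that change: alpha.gen, delta.txt, graph.gen, stats.gen.

First evaluation (everything demanded from the output):
  graph.gen = add(-3, -1) = -4
  alpha.gen = add(-1, -4) = -5
  stats.gen = min2(-5, -4) = -5

Propagation after the edit:
  graph.gen: runs — delta.txt -3->-6; result -7.
  alpha.gen: runs — graph.gen -4->-7; result -8.
  stats.gen: runs — alpha.gen -5->-8; graph.gen -4->-7; result -8.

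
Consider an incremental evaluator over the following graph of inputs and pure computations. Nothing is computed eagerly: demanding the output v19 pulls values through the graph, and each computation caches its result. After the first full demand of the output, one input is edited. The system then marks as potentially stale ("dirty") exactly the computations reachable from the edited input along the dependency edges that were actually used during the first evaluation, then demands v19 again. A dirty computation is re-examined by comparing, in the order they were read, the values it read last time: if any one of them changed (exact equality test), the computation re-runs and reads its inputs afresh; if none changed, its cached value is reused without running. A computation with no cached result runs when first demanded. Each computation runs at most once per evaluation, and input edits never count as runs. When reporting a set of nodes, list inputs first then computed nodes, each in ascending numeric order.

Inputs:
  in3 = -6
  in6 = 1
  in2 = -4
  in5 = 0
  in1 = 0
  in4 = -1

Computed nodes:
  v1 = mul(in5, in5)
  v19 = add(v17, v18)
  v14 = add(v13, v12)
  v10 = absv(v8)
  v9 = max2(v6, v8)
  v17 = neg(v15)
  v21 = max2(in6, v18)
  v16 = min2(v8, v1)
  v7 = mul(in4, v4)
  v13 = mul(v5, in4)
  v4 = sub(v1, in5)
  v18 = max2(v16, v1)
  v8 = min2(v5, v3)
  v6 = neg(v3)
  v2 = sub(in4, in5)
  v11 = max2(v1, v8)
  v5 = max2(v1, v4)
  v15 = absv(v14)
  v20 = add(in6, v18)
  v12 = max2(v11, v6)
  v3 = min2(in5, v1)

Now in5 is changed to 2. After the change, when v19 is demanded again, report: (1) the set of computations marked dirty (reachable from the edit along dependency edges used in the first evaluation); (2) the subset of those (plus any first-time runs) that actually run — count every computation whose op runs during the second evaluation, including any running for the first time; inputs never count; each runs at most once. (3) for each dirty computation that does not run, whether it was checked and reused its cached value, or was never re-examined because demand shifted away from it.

Dirty set: v1, v3, v4, v5, v6, v8, v11, v12, v13, v14, v15, v16, v17, v18, v19.
Run set: v1, v3, v4, v5, v6, v8, v11, v12, v13, v14, v16, v18, v19 (13 run).
Re-examined without running (cache reused): v15, v17.
The important point: at v15 every value read last time is unchanged, so the dirty flag clears without a run.

Initial pass — values computed on the first demand:
  v1 = mul(0, 0) = 0
  v3 = min2(0, 0) = 0
  v4 = sub(0, 0) = 0
  v5 = max2(0, 0) = 0
  v6 = neg(0) = 0
  v8 = min2(0, 0) = 0
  v11 = max2(0, 0) = 0
  v12 = max2(0, 0) = 0
  v13 = mul(0, -1) = 0
  v14 = add(0, 0) = 0
  v15 = absv(0) = 0
  v16 = min2(0, 0) = 0
  v17 = neg(0) = 0
  v18 = max2(0, 0) = 0
  v19 = add(0, 0) = 0

Second demand — change propagation:
  v1: re-runs because in5 0->2; in5 0->2; new result 4.
  v3: re-runs because in5 0->2; v1 0->4; new result 2.
  v4: re-runs because v1 0->4; in5 0->2; new result 2.
  v5: re-runs because v1 0->4; v4 0->2; new result 4.
  v6: re-runs because v3 0->2; new result -2.
  v8: re-runs because v5 0->4; v3 0->2; new result 2.
  v11: re-runs because v1 0->4; v8 0->2; new result 4.
  v12: re-runs because v11 0->4; v6 0->-2; new result 4.
  v13: re-runs because v5 0->4; new result -4.
  v14: re-runs because v13 0->-4; v12 0->4; new result 0 (unchanged).
  v15: re-examined; everything it read last time is the same (v14 unchanged) — cache 0 kept, no run.
  v16: re-runs because v8 0->2; v1 0->4; new result 2.
  v17: re-examined; everything it read last time is the same (v15 unchanged) — cache 0 kept, no run.
  v18: re-runs because v16 0->2; v1 0->4; new result 4.
  v19: re-runs because v18 0->4; new result 4.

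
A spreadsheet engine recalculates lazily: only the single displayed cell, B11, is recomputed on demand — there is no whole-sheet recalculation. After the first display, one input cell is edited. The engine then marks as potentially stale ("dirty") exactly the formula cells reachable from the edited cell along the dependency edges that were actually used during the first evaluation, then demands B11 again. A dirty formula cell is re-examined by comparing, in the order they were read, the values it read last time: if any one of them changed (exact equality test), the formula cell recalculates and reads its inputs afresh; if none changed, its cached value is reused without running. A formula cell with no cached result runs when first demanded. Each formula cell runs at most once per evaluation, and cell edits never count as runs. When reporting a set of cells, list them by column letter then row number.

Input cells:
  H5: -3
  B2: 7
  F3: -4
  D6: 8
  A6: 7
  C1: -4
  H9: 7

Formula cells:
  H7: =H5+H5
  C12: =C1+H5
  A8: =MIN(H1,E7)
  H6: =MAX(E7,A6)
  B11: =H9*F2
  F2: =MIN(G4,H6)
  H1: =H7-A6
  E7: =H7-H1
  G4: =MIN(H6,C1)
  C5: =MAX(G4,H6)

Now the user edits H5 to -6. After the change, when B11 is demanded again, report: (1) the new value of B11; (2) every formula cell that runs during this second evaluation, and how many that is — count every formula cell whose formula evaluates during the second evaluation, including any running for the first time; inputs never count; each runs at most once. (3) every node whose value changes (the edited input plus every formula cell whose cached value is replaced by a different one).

First evaluation (everything demanded from the output):
  H7 = -3 + -3 = -6
  H1 = -6 - 7 = -13
  E7 = -6 - -13 = 7
  H6 = MAX(7, 7) = 7
  G4 = MIN(7, -4) = -4
  F2 = MIN(-4, 7) = -4
  B11 = 7 * -4 = -28

Propagation after the edit:
  H7: runs — H5 -3->-6; H5 -3->-6; result -12.
  H1: runs — H7 -6->-12; result -19.
  E7: runs — H7 -6->-12; H1 -13->-19; result 7 (same value as before).
  H6: checked — values it read are unchanged (E7 unchanged, A6 unchanged); reused cached 7 without running.
  G4: checked — values it read are unchanged (H6 unchanged, C1 unchanged); reused cached -4 without running.
  F2: checked — values it read are unchanged (G4 unchanged, H6 unchanged); reused cached -4 without running.
  B11: checked — values it read are unchanged (H9 unchanged, F2 unchanged); reused cached -28 without running.

Key observation: the change is absorbed at E7 — it re-runs but produces the same value, and the output's value is unchanged.

New value of B11: -28.
Formula cells that run: E7, H1, H7 — 3 in total.
Values that change: H1, H5, H7.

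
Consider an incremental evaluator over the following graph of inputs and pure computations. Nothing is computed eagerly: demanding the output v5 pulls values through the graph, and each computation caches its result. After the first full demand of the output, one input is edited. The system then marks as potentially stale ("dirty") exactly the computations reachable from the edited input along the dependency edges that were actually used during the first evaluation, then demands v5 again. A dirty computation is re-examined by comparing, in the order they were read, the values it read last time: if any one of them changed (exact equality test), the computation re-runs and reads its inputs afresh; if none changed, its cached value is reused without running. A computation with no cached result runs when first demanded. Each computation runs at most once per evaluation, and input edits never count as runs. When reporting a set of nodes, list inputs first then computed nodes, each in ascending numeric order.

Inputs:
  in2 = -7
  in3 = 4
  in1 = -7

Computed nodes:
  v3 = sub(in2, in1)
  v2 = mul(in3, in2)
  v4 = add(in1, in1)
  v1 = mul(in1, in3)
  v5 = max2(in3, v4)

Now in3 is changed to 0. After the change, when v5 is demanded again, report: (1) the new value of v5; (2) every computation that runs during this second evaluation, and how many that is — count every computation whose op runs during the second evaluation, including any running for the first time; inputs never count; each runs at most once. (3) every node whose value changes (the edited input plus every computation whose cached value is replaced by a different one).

Initial pass — values computed on the first demand:
  v4 = add(-7, -7) = -14
  v5 = max2(4, -14) = 4

Second demand — change propagation:
  v5: re-runs because in3 4->0; new result 0.

v5 now evaluates to 0.
Run set: v5 (1 run).
Changed values: in3, v5.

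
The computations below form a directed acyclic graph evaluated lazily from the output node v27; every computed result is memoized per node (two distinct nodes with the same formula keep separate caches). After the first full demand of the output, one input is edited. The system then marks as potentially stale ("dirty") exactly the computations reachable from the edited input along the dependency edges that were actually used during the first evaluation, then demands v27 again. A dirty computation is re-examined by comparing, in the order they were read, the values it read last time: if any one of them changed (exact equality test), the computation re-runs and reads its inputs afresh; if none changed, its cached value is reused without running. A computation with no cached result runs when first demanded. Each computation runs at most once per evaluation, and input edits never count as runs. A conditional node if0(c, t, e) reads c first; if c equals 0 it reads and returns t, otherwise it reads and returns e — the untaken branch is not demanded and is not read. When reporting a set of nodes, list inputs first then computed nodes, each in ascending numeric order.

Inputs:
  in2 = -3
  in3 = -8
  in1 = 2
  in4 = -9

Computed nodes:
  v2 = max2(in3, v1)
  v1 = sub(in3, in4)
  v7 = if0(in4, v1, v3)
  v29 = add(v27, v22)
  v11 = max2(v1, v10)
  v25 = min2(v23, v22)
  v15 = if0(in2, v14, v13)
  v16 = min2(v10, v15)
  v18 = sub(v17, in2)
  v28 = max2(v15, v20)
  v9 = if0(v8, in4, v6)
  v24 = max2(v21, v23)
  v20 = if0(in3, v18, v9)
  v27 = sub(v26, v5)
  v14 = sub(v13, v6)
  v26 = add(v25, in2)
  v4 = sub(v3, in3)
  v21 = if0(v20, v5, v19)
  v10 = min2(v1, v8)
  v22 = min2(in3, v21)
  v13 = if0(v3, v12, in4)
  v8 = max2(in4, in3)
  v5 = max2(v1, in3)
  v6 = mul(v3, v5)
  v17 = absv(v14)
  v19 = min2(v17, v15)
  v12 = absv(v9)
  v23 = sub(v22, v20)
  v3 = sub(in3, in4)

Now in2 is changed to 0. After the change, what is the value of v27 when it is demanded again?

Demanding v27 again yields -12.

First demand of the output computes:
  v1 = sub(-8, -9) = 1
  v3 = sub(-8, -9) = 1
  v5 = max2(1, -8) = 1
  v6 = mul(1, 1) = 1
  v8 = max2(-9, -8) = -8
  v9 = if0(v8=-8 -> else branch v6) = 1
  v13 = if0(v3=1 -> else branch in4) = -9
  v14 = sub(-9, 1) = -10
  v15 = if0(in2=-3 -> else branch v13) = -9
  v17 = absv(-10) = 10
  v19 = min2(10, -9) = -9
  v20 = if0(in3=-8 -> else branch v9) = 1
  v21 = if0(v20=1 -> else branch v19) = -9
  v22 = min2(-8, -9) = -9
  v23 = sub(-9, 1) = -10
  v25 = min2(-10, -9) = -10
  v26 = add(-10, -3) = -13
  v27 = sub(-13, 1) = -14

After the edit, cleaning proceeds:
  v15: a read changed (in2 -3->0) — executes, giving -10.
  v19: a read changed (v15 -9->-10) — executes, giving -10.
  v21: a read changed (v19 -9->-10) — executes, giving -10.
  v22: a read changed (v21 -9->-10) — executes, giving -10.
  v23: a read changed (v22 -9->-10) — executes, giving -11.
  v25: a read changed (v23 -10->-11; v22 -9->-10) — executes, giving -11.
  v26: a read changed (v25 -10->-11; in2 -3->0) — executes, giving -11.
  v27: a read changed (v26 -13->-11) — executes, giving -12.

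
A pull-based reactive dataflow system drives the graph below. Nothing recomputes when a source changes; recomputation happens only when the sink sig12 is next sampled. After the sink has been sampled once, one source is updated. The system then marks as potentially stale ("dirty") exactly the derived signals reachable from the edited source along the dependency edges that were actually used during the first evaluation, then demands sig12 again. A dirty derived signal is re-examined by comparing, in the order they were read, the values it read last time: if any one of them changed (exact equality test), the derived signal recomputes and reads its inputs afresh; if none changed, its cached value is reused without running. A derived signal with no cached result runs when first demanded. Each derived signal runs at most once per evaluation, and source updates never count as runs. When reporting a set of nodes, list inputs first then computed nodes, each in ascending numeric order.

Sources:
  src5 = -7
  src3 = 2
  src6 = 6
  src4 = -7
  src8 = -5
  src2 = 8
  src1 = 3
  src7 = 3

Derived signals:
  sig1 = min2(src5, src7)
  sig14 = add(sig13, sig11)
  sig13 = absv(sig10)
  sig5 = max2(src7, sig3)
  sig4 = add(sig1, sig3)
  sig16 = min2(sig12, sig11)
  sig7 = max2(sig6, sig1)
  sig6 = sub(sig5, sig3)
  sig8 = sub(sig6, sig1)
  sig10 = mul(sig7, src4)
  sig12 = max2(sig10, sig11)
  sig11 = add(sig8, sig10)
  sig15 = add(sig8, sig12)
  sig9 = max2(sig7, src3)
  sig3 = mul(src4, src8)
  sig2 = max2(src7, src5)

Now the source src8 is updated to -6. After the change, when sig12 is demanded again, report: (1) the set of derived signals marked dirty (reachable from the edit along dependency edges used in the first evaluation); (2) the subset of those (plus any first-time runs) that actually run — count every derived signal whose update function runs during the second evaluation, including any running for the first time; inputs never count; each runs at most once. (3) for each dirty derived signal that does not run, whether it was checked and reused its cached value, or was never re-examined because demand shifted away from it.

First evaluation (everything demanded from the output):
  sig1 = min2(-7, 3) = -7
  sig3 = mul(-7, -5) = 35
  sig5 = max2(3, 35) = 35
  sig6 = sub(35, 35) = 0
  sig7 = max2(0, -7) = 0
  sig8 = sub(0, -7) = 7
  sig10 = mul(0, -7) = 0
  sig11 = add(7, 0) = 7
  sig12 = max2(0, 7) = 7

Propagation after the edit:
  sig3: runs — src8 -5->-6; result 42.
  sig5: runs — sig3 35->42; result 42.
  sig6: runs — sig5 35->42; sig3 35->42; result 0 (same value as before).
  sig7: checked — values it read are unchanged (sig6 unchanged, sig1 unchanged); reused cached 0 without running.
  sig8: checked — values it read are unchanged (sig6 unchanged, sig1 unchanged); reused cached 7 without running.
  sig10: checked — values it read are unchanged (sig7 unchanged, src4 unchanged); reused cached 0 without running.
  sig11: checked — values it read are unchanged (sig8 unchanged, sig10 unchanged); reused cached 7 without running.
  sig12: checked — values it read are unchanged (sig10 unchanged, sig11 unchanged); reused cached 7 without running.

Key observation: the change is absorbed at sig6 — it re-runs but produces the same value, and the output's value is unchanged.

Marked dirty: sig3, sig5, sig6, sig7, sig8, sig10, sig11, sig12.
Derived signals that run: sig3, sig5, sig6 — 3 in total.
Checked but reused from cache: sig7, sig8, sig10, sig11, sig12.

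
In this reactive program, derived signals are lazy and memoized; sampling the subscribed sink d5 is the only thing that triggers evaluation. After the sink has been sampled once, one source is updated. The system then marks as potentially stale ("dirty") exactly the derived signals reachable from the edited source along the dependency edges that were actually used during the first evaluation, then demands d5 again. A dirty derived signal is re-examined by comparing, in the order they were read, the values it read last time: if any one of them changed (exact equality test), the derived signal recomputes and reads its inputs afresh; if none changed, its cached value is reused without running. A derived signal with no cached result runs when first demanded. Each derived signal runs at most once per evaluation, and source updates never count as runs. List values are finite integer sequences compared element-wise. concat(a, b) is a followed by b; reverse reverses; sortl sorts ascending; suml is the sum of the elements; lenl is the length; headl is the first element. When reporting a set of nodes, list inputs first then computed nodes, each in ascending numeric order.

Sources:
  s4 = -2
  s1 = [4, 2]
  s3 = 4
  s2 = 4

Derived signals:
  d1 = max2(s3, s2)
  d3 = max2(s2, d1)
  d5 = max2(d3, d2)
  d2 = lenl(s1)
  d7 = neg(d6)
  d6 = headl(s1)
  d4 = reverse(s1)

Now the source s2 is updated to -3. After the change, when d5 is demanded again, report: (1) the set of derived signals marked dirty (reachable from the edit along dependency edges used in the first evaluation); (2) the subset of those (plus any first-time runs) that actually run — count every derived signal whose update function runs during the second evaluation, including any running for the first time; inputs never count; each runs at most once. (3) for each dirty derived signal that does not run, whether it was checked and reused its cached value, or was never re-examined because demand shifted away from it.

The edit dirties: d1, d3, d5.
2 derived signals run: d1, d3.
Cache hits after checking: d5.
Note where the cutoff bites: d5 is checked, finds nothing changed, and keeps its cache.

First demand of the output computes:
  d1 = max2(4, 4) = 4
  d2 = lenl([4, 2]) = 2
  d3 = max2(4, 4) = 4
  d5 = max2(4, 2) = 4

After the edit, cleaning proceeds:
  d1: a read changed (s2 4->-3) — executes, giving 4 — identical to its old value.
  d3: a read changed (s2 4->-3) — executes, giving 4 — identical to its old value.
  d5: dirty, but its reads are unchanged (d3 unchanged, d2 unchanged); cached 4 stands.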